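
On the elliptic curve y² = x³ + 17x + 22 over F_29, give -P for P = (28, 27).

(28, 2)

-(28, 27) = (28, -27 mod 29) = (28, 2).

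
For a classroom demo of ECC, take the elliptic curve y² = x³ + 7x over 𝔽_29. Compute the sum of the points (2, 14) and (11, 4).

(2, 14) + (11, 4). λ = (4 - 14)/(11 - 2) ≡ 19/9 mod 29. 9⁻¹ ≡ 13 (mod 29), so λ ≡ 15.
  x = λ² - 2 - 11 = 225 - 13 ≡ 9; y = λ·(2 - 9) - 14 ≡ 26. → (9, 26)

(9, 26)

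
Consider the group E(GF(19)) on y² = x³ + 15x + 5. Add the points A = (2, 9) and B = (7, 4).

(2, 9) + (7, 4). λ = (4 - 9)/(7 - 2) ≡ 14/5 mod 19. 5⁻¹ ≡ 4 (mod 19), so λ ≡ 18.
  x = λ² - 2 - 7 = 324 - 9 ≡ 11; y = λ·(2 - 11) - 9 ≡ 0. → (11, 0)

(11, 0)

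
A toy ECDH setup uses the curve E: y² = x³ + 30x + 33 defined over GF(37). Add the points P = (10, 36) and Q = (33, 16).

(27, 19)

(10, 36) + (33, 16). λ = (16 - 36)/(33 - 10) ≡ 17/23 mod 37. 23⁻¹ ≡ 29 (mod 37), so λ ≡ 12.
  x = λ² - 10 - 33 = 144 - 43 ≡ 27; y = λ·(10 - 27) - 36 ≡ 19. → (27, 19)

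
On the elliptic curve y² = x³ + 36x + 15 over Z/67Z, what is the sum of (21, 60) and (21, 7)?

The two points share x = 21 and their y-coordinates satisfy 60 + 7 ≡ 0 (mod 67), so they are inverses. Their sum is ∞.

O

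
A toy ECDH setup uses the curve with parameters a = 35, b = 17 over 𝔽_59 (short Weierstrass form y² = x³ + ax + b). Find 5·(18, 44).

(40, 24)

Write P = (18, 44).
Repeated addition: build up to 5P.
2P: tangent at (18, 44): λ = (3·18² + 35)/(2·44) ≡ 4/29. 29⁻¹ ≡ 57 (mod 59), so λ ≡ 4·57 ≡ 51.
  x = λ² - 18 - 18 = 2601 - 36 ≡ 28; y = λ·(18 - 28) - 44 ≡ 36. → (28, 36)
3P: (28, 36) + (18, 44). λ = (44 - 36)/(18 - 28) ≡ 8/49 mod 59. 49⁻¹ ≡ 53 (mod 59), so λ ≡ 11.
  x = λ² - 28 - 18 = 121 - 46 ≡ 16; y = λ·(28 - 16) - 36 ≡ 37. → (16, 37)
4P: (16, 37) + (18, 44). λ = (44 - 37)/(18 - 16) ≡ 7/2 mod 59. 2⁻¹ ≡ 30 (mod 59) since 2·30 = 60 ≡ 1, so λ ≡ 33.
  x = λ² - 16 - 18 = 1089 - 34 ≡ 52; y = λ·(16 - 52) - 37 ≡ 14. → (52, 14)
5P: (52, 14) + (18, 44). λ = (44 - 14)/(18 - 52) ≡ 30/25 mod 59. 25⁻¹ ≡ 26 (mod 59) since 25·26 = 650 ≡ 1, so λ ≡ 13.
  x = λ² - 52 - 18 = 169 - 70 ≡ 40; y = λ·(52 - 40) - 14 ≡ 24. → (40, 24)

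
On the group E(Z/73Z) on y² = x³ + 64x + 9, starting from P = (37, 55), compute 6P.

Repeated addition: build up to 6P.
2P: tangent at (37, 55): λ = (3·37² + 64)/(2·55) ≡ 10/37. 37⁻¹ ≡ 2 (mod 73), so λ ≡ 10·2 ≡ 20.
  x = λ² - 37 - 37 = 400 - 74 ≡ 34; y = λ·(37 - 34) - 55 ≡ 5. → (34, 5)
3P: (34, 5) + (37, 55). λ = (55 - 5)/(37 - 34) ≡ 50/3 mod 73. 3⁻¹ ≡ 49 (mod 73) since 3·49 = 147 ≡ 1, so λ ≡ 41.
  x = λ² - 34 - 37 = 1681 - 71 ≡ 4; y = λ·(34 - 4) - 5 ≡ 57. → (4, 57)
4P: (4, 57) + (37, 55). λ = (55 - 57)/(37 - 4) ≡ 71/33 mod 73. 33⁻¹ ≡ 31 (mod 73), so λ ≡ 11.
  x = λ² - 4 - 37 = 121 - 41 ≡ 7; y = λ·(4 - 7) - 57 ≡ 56. → (7, 56)
5P: (7, 56) + (37, 55). λ = (55 - 56)/(37 - 7) ≡ 72/30 mod 73. 30⁻¹ ≡ 56 (mod 73), so λ ≡ 17.
  x = λ² - 7 - 37 = 289 - 44 ≡ 26; y = λ·(7 - 26) - 56 ≡ 59. → (26, 59)
6P: (26, 59) + (37, 55). λ = (55 - 59)/(37 - 26) ≡ 69/11 mod 73. 11⁻¹ ≡ 20 (mod 73), so λ ≡ 66.
  x = λ² - 26 - 37 = 4356 - 63 ≡ 59; y = λ·(26 - 59) - 59 ≡ 26. → (59, 26)

(59, 26)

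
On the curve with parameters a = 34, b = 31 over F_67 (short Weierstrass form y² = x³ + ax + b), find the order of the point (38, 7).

2P: tangent at (38, 7): λ = (3·38² + 34)/(2·7) ≡ 11/14. 14⁻¹ ≡ 24 (mod 67) since 14·24 = 336 ≡ 1, so λ ≡ 11·24 ≡ 63.
  x = λ² - 38 - 38 = 3969 - 76 ≡ 7; y = λ·(38 - 7) - 7 ≡ 3. → (7, 3)
3P: (7, 3) + (38, 7). λ = (7 - 3)/(38 - 7) ≡ 4/31 mod 67. 31⁻¹ ≡ 13 (mod 67) since 31·13 = 403 ≡ 1, so λ ≡ 52.
  x = λ² - 7 - 38 = 2704 - 45 ≡ 46; y = λ·(7 - 46) - 3 ≡ 46. → (46, 46)
4P: (46, 46) + (38, 7). λ = (7 - 46)/(38 - 46) ≡ 28/59 mod 67. 59⁻¹ ≡ 25 (mod 67) since 59·25 = 1475 ≡ 1, so λ ≡ 30.
  x = λ² - 46 - 38 = 900 - 84 ≡ 12; y = λ·(46 - 12) - 46 ≡ 36. → (12, 36)
5P: (12, 36) + (38, 7). λ = (7 - 36)/(38 - 12) ≡ 38/26 mod 67. 26⁻¹ ≡ 49 (mod 67) since 26·49 = 1274 ≡ 1, so λ ≡ 53.
  x = λ² - 12 - 38 = 2809 - 50 ≡ 12; y = λ·(12 - 12) - 36 ≡ 31. → (12, 31)
6P: (12, 31) + (38, 7). λ = (7 - 31)/(38 - 12) ≡ 43/26 mod 67. 26⁻¹ ≡ 49 (mod 67), so λ ≡ 30.
  x = λ² - 12 - 38 = 900 - 50 ≡ 46; y = λ·(12 - 46) - 31 ≡ 21. → (46, 21)
7P: (46, 21) + (38, 7). λ = (7 - 21)/(38 - 46) ≡ 53/59 mod 67. 59⁻¹ ≡ 25 (mod 67), so λ ≡ 52.
  x = λ² - 46 - 38 = 2704 - 84 ≡ 7; y = λ·(46 - 7) - 21 ≡ 64. → (7, 64)
8P: (7, 64) + (38, 7). λ = (7 - 64)/(38 - 7) ≡ 10/31 mod 67. 31⁻¹ ≡ 13 (mod 67), so λ ≡ 63.
  x = λ² - 7 - 38 = 3969 - 45 ≡ 38; y = λ·(7 - 38) - 64 ≡ 60. → (38, 60)
9P: (38, 60) + (38, 7): same x and y₁ ≡ -y₂, so the sum is 𝒪.
9P = 𝒪, so the order is 9.

9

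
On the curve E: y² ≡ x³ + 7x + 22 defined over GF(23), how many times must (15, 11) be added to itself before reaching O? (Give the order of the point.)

8

2P: tangent at (15, 11): λ = (3·15² + 7)/(2·11) ≡ 15/22. 22⁻¹ ≡ 22 (mod 23) since 22·22 = 484 ≡ 1, so λ ≡ 15·22 ≡ 8.
  x = λ² - 15 - 15 = 64 - 30 ≡ 11; y = λ·(15 - 11) - 11 ≡ 21. → (11, 21)
3P: (11, 21) + (15, 11). λ = (11 - 21)/(15 - 11) ≡ 13/4 mod 23. 4⁻¹ ≡ 6 (mod 23) since 4·6 = 24 ≡ 1, so λ ≡ 9.
  x = λ² - 11 - 15 = 81 - 26 ≡ 9; y = λ·(11 - 9) - 21 ≡ 20. → (9, 20)
4P: (9, 20) + (15, 11). λ = (11 - 20)/(15 - 9) ≡ 14/6 mod 23. 6⁻¹ ≡ 4 (mod 23), so λ ≡ 10.
  x = λ² - 9 - 15 = 100 - 24 ≡ 7; y = λ·(9 - 7) - 20 ≡ 0. → (7, 0)
5P: (7, 0) + (15, 11). λ = (11 - 0)/(15 - 7) ≡ 11/8 mod 23. 8⁻¹ ≡ 3 (mod 23), so λ ≡ 10.
  x = λ² - 7 - 15 = 100 - 22 ≡ 9; y = λ·(7 - 9) - 0 ≡ 3. → (9, 3)
6P: (9, 3) + (15, 11). λ = (11 - 3)/(15 - 9) ≡ 8/6 mod 23. 6⁻¹ ≡ 4 (mod 23) since 6·4 = 24 ≡ 1, so λ ≡ 9.
  x = λ² - 9 - 15 = 81 - 24 ≡ 11; y = λ·(9 - 11) - 3 ≡ 2. → (11, 2)
7P: (11, 2) + (15, 11). λ = (11 - 2)/(15 - 11) ≡ 9/4 mod 23. 4⁻¹ ≡ 6 (mod 23), so λ ≡ 8.
  x = λ² - 11 - 15 = 64 - 26 ≡ 15; y = λ·(11 - 15) - 2 ≡ 12. → (15, 12)
8P: (15, 12) + (15, 11): same x and y₁ ≡ -y₂, so the sum is O.
8P = O, so the order is 8.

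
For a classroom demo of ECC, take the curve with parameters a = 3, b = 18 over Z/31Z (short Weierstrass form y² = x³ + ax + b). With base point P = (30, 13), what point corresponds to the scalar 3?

(15, 11)

Repeated addition: build up to 3P.
2P: tangent at (30, 13): λ = (3·30² + 3)/(2·13) ≡ 6/26. 26⁻¹ ≡ 6 (mod 31) since 26·6 = 156 ≡ 1, so λ ≡ 6·6 ≡ 5.
  x = λ² - 30 - 30 = 25 - 60 ≡ 27; y = λ·(30 - 27) - 13 ≡ 2. → (27, 2)
3P: (27, 2) + (30, 13). λ = (13 - 2)/(30 - 27) ≡ 11/3 mod 31. 3⁻¹ ≡ 21 (mod 31) since 3·21 = 63 ≡ 1, so λ ≡ 14.
  x = λ² - 27 - 30 = 196 - 57 ≡ 15; y = λ·(27 - 15) - 2 ≡ 11. → (15, 11)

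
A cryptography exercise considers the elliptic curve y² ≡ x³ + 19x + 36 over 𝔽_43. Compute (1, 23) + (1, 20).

O

The two points share x = 1 and their y-coordinates satisfy 23 + 20 ≡ 0 (mod 43), so they are inverses. Their sum is O.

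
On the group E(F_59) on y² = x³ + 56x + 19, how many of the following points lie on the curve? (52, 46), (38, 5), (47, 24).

(52, 46): 46² ≡ 51, rhs ≡ 51 → on.
(38, 5): 5² ≡ 25, rhs ≡ 25 → on.
(47, 24): 24² ≡ 45, rhs ≡ 38 → off.

2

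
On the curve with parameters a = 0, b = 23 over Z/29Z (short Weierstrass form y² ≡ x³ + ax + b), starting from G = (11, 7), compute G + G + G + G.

(17, 21)

Double-and-add on 4 = (100)₂. Start with G = (11, 7) for the leading 1-bit.
double: tangent at (11, 7): λ = (3·11² + 0)/(2·7) ≡ 15/14. 14⁻¹ ≡ 27 (mod 29) since 14·27 = 378 ≡ 1, so λ ≡ 15·27 ≡ 28.
  x = λ² - 11 - 11 = 784 - 22 ≡ 8; y = λ·(11 - 8) - 7 ≡ 19. → (8, 19)
double: tangent at (8, 19): λ = (3·8² + 0)/(2·19) ≡ 18/9. 9⁻¹ ≡ 13 (mod 29), so λ ≡ 18·13 ≡ 2.
  x = λ² - 8 - 8 = 4 - 16 ≡ 17; y = λ·(8 - 17) - 19 ≡ 21. → (17, 21)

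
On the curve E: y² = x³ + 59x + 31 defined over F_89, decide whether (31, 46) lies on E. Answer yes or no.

no

y² = 46² ≡ 69; x³ + 59x + 31 = 31651 ≡ 56 (mod 89). 69 ≠ 56.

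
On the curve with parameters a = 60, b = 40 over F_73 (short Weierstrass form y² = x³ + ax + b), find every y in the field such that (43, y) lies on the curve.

32, 41

x³ + 60x + 40 = 82127 ≡ 2 (mod 73).
Square roots of 2 mod 73: 32 and 41 (since 32² = 1024 ≡ 2).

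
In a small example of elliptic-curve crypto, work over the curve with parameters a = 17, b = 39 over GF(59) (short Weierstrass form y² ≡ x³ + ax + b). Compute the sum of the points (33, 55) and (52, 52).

(33, 55) + (52, 52). λ = (52 - 55)/(52 - 33) ≡ 56/19 mod 59. 19⁻¹ ≡ 28 (mod 59), so λ ≡ 34.
  x = λ² - 33 - 52 = 1156 - 85 ≡ 9; y = λ·(33 - 9) - 55 ≡ 53. → (9, 53)

(9, 53)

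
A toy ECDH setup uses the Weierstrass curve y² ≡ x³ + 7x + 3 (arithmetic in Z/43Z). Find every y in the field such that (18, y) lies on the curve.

x³ + 7x + 3 = 5961 ≡ 27 (mod 43).
27 is a non-residue mod 43; no y exists.

none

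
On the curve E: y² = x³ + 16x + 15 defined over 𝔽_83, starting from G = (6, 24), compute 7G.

(37, 7)

Double-and-add on 7 = (111)₂. Start with G = (6, 24) for the leading 1-bit.
double: tangent at (6, 24): λ = (3·6² + 16)/(2·24) ≡ 41/48. 48⁻¹ ≡ 64 (mod 83), so λ ≡ 41·64 ≡ 51.
  x = λ² - 6 - 6 = 2601 - 12 ≡ 16; y = λ·(6 - 16) - 24 ≡ 47. → (16, 47)
add G: (16, 47) + (6, 24). λ = (24 - 47)/(6 - 16) ≡ 60/73 mod 83. 73⁻¹ ≡ 58 (mod 83), so λ ≡ 77.
  x = λ² - 16 - 6 = 5929 - 22 ≡ 14; y = λ·(16 - 14) - 47 ≡ 24. → (14, 24)
double: tangent at (14, 24): λ = (3·14² + 16)/(2·24) ≡ 23/48. 48⁻¹ ≡ 64 (mod 83), so λ ≡ 23·64 ≡ 61.
  x = λ² - 14 - 14 = 3721 - 28 ≡ 41; y = λ·(14 - 41) - 24 ≡ 72. → (41, 72)
add G: (41, 72) + (6, 24). λ = (24 - 72)/(6 - 41) ≡ 35/48 mod 83. 48⁻¹ ≡ 64 (mod 83), so λ ≡ 82.
  x = λ² - 41 - 6 = 6724 - 47 ≡ 37; y = λ·(41 - 37) - 72 ≡ 7. → (37, 7)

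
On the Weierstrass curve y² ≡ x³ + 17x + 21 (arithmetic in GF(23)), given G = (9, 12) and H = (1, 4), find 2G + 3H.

First 2G:
Repeated addition: build up to 2G.
2G: tangent at (9, 12): λ = (3·9² + 17)/(2·12) ≡ 7/1. 1⁻¹ ≡ 1 (mod 23) since 1·1 = 1 ≡ 1, so λ ≡ 7·1 ≡ 7.
  x = λ² - 9 - 9 = 49 - 18 ≡ 8; y = λ·(9 - 8) - 12 ≡ 18. → (8, 18)
2G = (8, 18).
Next 3H:
Repeated addition: build up to 3H.
2H: tangent at (1, 4): λ = (3·1² + 17)/(2·4) ≡ 20/8. 8⁻¹ ≡ 3 (mod 23) since 8·3 = 24 ≡ 1, so λ ≡ 20·3 ≡ 14.
  x = λ² - 1 - 1 = 196 - 2 ≡ 10; y = λ·(1 - 10) - 4 ≡ 8. → (10, 8)
3H: (10, 8) + (1, 4). λ = (4 - 8)/(1 - 10) ≡ 19/14 mod 23. 14⁻¹ ≡ 5 (mod 23) since 14·5 = 70 ≡ 1, so λ ≡ 3.
  x = λ² - 10 - 1 = 9 - 11 ≡ 21; y = λ·(10 - 21) - 8 ≡ 5. → (21, 5)
3H = (21, 5).
Finally 2G + 3H:
(8, 18) + (21, 5). λ = (5 - 18)/(21 - 8) ≡ 10/13 mod 23. 13⁻¹ ≡ 16 (mod 23), so λ ≡ 22.
  x = λ² - 8 - 21 = 484 - 29 ≡ 18; y = λ·(8 - 18) - 18 ≡ 15. → (18, 15)

(18, 15)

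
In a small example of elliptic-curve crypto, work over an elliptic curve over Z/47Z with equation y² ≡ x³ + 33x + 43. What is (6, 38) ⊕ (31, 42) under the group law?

(6, 38) + (31, 42). λ = (42 - 38)/(31 - 6) ≡ 4/25 mod 47. 25⁻¹ ≡ 32 (mod 47), so λ ≡ 34.
  x = λ² - 6 - 31 = 1156 - 37 ≡ 38; y = λ·(6 - 38) - 38 ≡ 2. → (38, 2)

(38, 2)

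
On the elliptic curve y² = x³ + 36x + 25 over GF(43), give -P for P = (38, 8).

-(38, 8) = (38, -8 mod 43) = (38, 35).

(38, 35)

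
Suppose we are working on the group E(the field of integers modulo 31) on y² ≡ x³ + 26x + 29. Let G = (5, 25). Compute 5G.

(30, 8)

Double-and-add on 5 = (101)₂. Start with G = (5, 25) for the leading 1-bit.
double: tangent at (5, 25): λ = (3·5² + 26)/(2·25) ≡ 8/19. 19⁻¹ ≡ 18 (mod 31) since 19·18 = 342 ≡ 1, so λ ≡ 8·18 ≡ 20.
  x = λ² - 5 - 5 = 400 - 10 ≡ 18; y = λ·(5 - 18) - 25 ≡ 25. → (18, 25)
double: tangent at (18, 25): λ = (3·18² + 26)/(2·25) ≡ 6/19. 19⁻¹ ≡ 18 (mod 31), so λ ≡ 6·18 ≡ 15.
  x = λ² - 18 - 18 = 225 - 36 ≡ 3; y = λ·(18 - 3) - 25 ≡ 14. → (3, 14)
add G: (3, 14) + (5, 25). λ = (25 - 14)/(5 - 3) ≡ 11/2 mod 31. 2⁻¹ ≡ 16 (mod 31) since 2·16 = 32 ≡ 1, so λ ≡ 21.
  x = λ² - 3 - 5 = 441 - 8 ≡ 30; y = λ·(3 - 30) - 14 ≡ 8. → (30, 8)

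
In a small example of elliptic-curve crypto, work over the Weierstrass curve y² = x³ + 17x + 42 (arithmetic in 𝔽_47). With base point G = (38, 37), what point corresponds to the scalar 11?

(38, 37)

Repeated addition: build up to 11G.
2G: tangent at (38, 37): λ = (3·38² + 17)/(2·37) ≡ 25/27. 27⁻¹ ≡ 7 (mod 47) since 27·7 = 189 ≡ 1, so λ ≡ 25·7 ≡ 34.
  x = λ² - 38 - 38 = 1156 - 76 ≡ 46; y = λ·(38 - 46) - 37 ≡ 20. → (46, 20)
3G: (46, 20) + (38, 37). λ = (37 - 20)/(38 - 46) ≡ 17/39 mod 47. 39⁻¹ ≡ 41 (mod 47), so λ ≡ 39.
  x = λ² - 46 - 38 = 1521 - 84 ≡ 27; y = λ·(46 - 27) - 20 ≡ 16. → (27, 16)
4G: (27, 16) + (38, 37). λ = (37 - 16)/(38 - 27) ≡ 21/11 mod 47. 11⁻¹ ≡ 30 (mod 47) since 11·30 = 330 ≡ 1, so λ ≡ 19.
  x = λ² - 27 - 38 = 361 - 65 ≡ 14; y = λ·(27 - 14) - 16 ≡ 43. → (14, 43)
5G: (14, 43) + (38, 37). λ = (37 - 43)/(38 - 14) ≡ 41/24 mod 47. 24⁻¹ ≡ 2 (mod 47), so λ ≡ 35.
  x = λ² - 14 - 38 = 1225 - 52 ≡ 45; y = λ·(14 - 45) - 43 ≡ 0. → (45, 0)
6G: (45, 0) + (38, 37). λ = (37 - 0)/(38 - 45) ≡ 37/40 mod 47. 40⁻¹ ≡ 20 (mod 47), so λ ≡ 35.
  x = λ² - 45 - 38 = 1225 - 83 ≡ 14; y = λ·(45 - 14) - 0 ≡ 4. → (14, 4)
7G: (14, 4) + (38, 37). λ = (37 - 4)/(38 - 14) ≡ 33/24 mod 47. 24⁻¹ ≡ 2 (mod 47), so λ ≡ 19.
  x = λ² - 14 - 38 = 361 - 52 ≡ 27; y = λ·(14 - 27) - 4 ≡ 31. → (27, 31)
8G: (27, 31) + (38, 37). λ = (37 - 31)/(38 - 27) ≡ 6/11 mod 47. 11⁻¹ ≡ 30 (mod 47), so λ ≡ 39.
  x = λ² - 27 - 38 = 1521 - 65 ≡ 46; y = λ·(27 - 46) - 31 ≡ 27. → (46, 27)
9G: (46, 27) + (38, 37). λ = (37 - 27)/(38 - 46) ≡ 10/39 mod 47. 39⁻¹ ≡ 41 (mod 47), so λ ≡ 34.
  x = λ² - 46 - 38 = 1156 - 84 ≡ 38; y = λ·(46 - 38) - 27 ≡ 10. → (38, 10)
10G: (38, 10) + (38, 37): same x and y₁ ≡ -y₂, so the sum is O.
11G: O + (38, 37) = (38, 37) (identity).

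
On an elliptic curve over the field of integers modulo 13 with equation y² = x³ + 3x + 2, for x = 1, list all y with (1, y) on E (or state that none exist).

x³ + 3x + 2 = 6 ≡ 6 (mod 13).
6 is a non-residue mod 13; no y exists.

none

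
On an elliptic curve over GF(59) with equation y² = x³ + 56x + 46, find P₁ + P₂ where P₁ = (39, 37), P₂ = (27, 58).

(44, 16)

(39, 37) + (27, 58). λ = (58 - 37)/(27 - 39) ≡ 21/47 mod 59. 47⁻¹ ≡ 54 (mod 59), so λ ≡ 13.
  x = λ² - 39 - 27 = 169 - 66 ≡ 44; y = λ·(39 - 44) - 37 ≡ 16. → (44, 16)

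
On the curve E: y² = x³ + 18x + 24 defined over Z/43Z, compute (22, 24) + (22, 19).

The two points share x = 22 and their y-coordinates satisfy 24 + 19 ≡ 0 (mod 43), so they are inverses. Their sum is the point at infinity.

O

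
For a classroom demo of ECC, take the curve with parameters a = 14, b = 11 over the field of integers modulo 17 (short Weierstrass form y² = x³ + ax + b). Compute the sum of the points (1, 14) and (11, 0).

(1, 14) + (11, 0). λ = (0 - 14)/(11 - 1) ≡ 3/10 mod 17. 10⁻¹ ≡ 12 (mod 17), so λ ≡ 2.
  x = λ² - 1 - 11 = 4 - 12 ≡ 9; y = λ·(1 - 9) - 14 ≡ 4. → (9, 4)

(9, 4)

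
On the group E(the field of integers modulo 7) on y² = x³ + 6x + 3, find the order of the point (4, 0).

2P: (4, 0) + (4, 0): same x and y₁ ≡ -y₂, so the sum is the point at infinity.
2P = the point at infinity, so the order is 2.

2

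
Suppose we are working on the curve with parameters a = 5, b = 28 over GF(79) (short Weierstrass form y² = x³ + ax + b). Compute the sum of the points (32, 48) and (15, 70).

(32, 48) + (15, 70). λ = (70 - 48)/(15 - 32) ≡ 22/62 mod 79. 62⁻¹ ≡ 65 (mod 79), so λ ≡ 8.
  x = λ² - 32 - 15 = 64 - 47 ≡ 17; y = λ·(32 - 17) - 48 ≡ 72. → (17, 72)

(17, 72)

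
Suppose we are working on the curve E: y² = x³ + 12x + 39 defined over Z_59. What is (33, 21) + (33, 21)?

(56, 25)

tangent at (33, 21): λ = (3·33² + 12)/(2·21) ≡ 34/42. 42⁻¹ ≡ 52 (mod 59) since 42·52 = 2184 ≡ 1, so λ ≡ 34·52 ≡ 57.
  x = λ² - 33 - 33 = 3249 - 66 ≡ 56; y = λ·(33 - 56) - 21 ≡ 25. → (56, 25)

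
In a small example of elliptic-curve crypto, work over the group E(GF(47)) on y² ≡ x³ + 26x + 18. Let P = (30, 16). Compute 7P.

Double-and-add on 7 = (111)₂. Start with P = (30, 16) for the leading 1-bit.
double: tangent at (30, 16): λ = (3·30² + 26)/(2·16) ≡ 0/32. 32⁻¹ ≡ 25 (mod 47) since 32·25 = 800 ≡ 1, so λ ≡ 0·25 ≡ 0.
  x = λ² - 30 - 30 = 0 - 60 ≡ 34; y = λ·(30 - 34) - 16 ≡ 31. → (34, 31)
add P: (34, 31) + (30, 16). λ = (16 - 31)/(30 - 34) ≡ 32/43 mod 47. 43⁻¹ ≡ 35 (mod 47) since 43·35 = 1505 ≡ 1, so λ ≡ 39.
  x = λ² - 34 - 30 = 1521 - 64 ≡ 0; y = λ·(34 - 0) - 31 ≡ 26. → (0, 26)
double: tangent at (0, 26): λ = (3·0² + 26)/(2·26) ≡ 26/5. 5⁻¹ ≡ 19 (mod 47) since 5·19 = 95 ≡ 1, so λ ≡ 26·19 ≡ 24.
  x = λ² - 0 - 0 = 576 - 0 ≡ 12; y = λ·(0 - 12) - 26 ≡ 15. → (12, 15)
add P: (12, 15) + (30, 16). λ = (16 - 15)/(30 - 12) ≡ 1/18 mod 47. 18⁻¹ ≡ 34 (mod 47) since 18·34 = 612 ≡ 1, so λ ≡ 34.
  x = λ² - 12 - 30 = 1156 - 42 ≡ 33; y = λ·(12 - 33) - 15 ≡ 23. → (33, 23)

(33, 23)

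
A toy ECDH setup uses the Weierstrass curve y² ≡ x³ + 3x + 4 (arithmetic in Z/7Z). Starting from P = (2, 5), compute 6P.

(1, 6)

Repeated addition: build up to 6P.
2P: tangent at (2, 5): λ = (3·2² + 3)/(2·5) ≡ 1/3. 3⁻¹ ≡ 5 (mod 7), so λ ≡ 1·5 ≡ 5.
  x = λ² - 2 - 2 = 25 - 4 ≡ 0; y = λ·(2 - 0) - 5 ≡ 5. → (0, 5)
3P: (0, 5) + (2, 5). λ = (5 - 5)/(2 - 0) ≡ 0/2 mod 7. 2⁻¹ ≡ 4 (mod 7), so λ ≡ 0.
  x = λ² - 0 - 2 = 0 - 2 ≡ 5; y = λ·(0 - 5) - 5 ≡ 2. → (5, 2)
4P: (5, 2) + (2, 5). λ = (5 - 2)/(2 - 5) ≡ 3/4 mod 7. 4⁻¹ ≡ 2 (mod 7) since 4·2 = 8 ≡ 1, so λ ≡ 6.
  x = λ² - 5 - 2 = 36 - 7 ≡ 1; y = λ·(5 - 1) - 2 ≡ 1. → (1, 1)
5P: (1, 1) + (2, 5). λ = (5 - 1)/(2 - 1) ≡ 4/1 mod 7. 1⁻¹ ≡ 1 (mod 7) since 1·1 = 1 ≡ 1, so λ ≡ 4.
  x = λ² - 1 - 2 = 16 - 3 ≡ 6; y = λ·(1 - 6) - 1 ≡ 0. → (6, 0)
6P: (6, 0) + (2, 5). λ = (5 - 0)/(2 - 6) ≡ 5/3 mod 7. 3⁻¹ ≡ 5 (mod 7) since 3·5 = 15 ≡ 1, so λ ≡ 4.
  x = λ² - 6 - 2 = 16 - 8 ≡ 1; y = λ·(6 - 1) - 0 ≡ 6. → (1, 6)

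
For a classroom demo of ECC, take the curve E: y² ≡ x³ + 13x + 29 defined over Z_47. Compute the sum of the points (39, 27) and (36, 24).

(20, 39)

(39, 27) + (36, 24). λ = (24 - 27)/(36 - 39) ≡ 44/44 mod 47. 44⁻¹ ≡ 31 (mod 47), so λ ≡ 1.
  x = λ² - 39 - 36 = 1 - 75 ≡ 20; y = λ·(39 - 20) - 27 ≡ 39. → (20, 39)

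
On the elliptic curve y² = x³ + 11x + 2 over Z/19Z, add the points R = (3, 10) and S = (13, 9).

(3, 10) + (13, 9). λ = (9 - 10)/(13 - 3) ≡ 18/10 mod 19. 10⁻¹ ≡ 2 (mod 19) since 10·2 = 20 ≡ 1, so λ ≡ 17.
  x = λ² - 3 - 13 = 289 - 16 ≡ 7; y = λ·(3 - 7) - 10 ≡ 17. → (7, 17)

(7, 17)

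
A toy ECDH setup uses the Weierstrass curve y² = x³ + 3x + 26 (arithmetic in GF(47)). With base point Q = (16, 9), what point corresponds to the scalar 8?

Double-and-add on 8 = (1000)₂. Start with Q = (16, 9) for the leading 1-bit.
double: tangent at (16, 9): λ = (3·16² + 3)/(2·9) ≡ 19/18. 18⁻¹ ≡ 34 (mod 47), so λ ≡ 19·34 ≡ 35.
  x = λ² - 16 - 16 = 1225 - 32 ≡ 18; y = λ·(16 - 18) - 9 ≡ 15. → (18, 15)
double: tangent at (18, 15): λ = (3·18² + 3)/(2·15) ≡ 35/30. 30⁻¹ ≡ 11 (mod 47) since 30·11 = 330 ≡ 1, so λ ≡ 35·11 ≡ 9.
  x = λ² - 18 - 18 = 81 - 36 ≡ 45; y = λ·(18 - 45) - 15 ≡ 24. → (45, 24)
double: tangent at (45, 24): λ = (3·45² + 3)/(2·24) ≡ 15/1. 1⁻¹ ≡ 1 (mod 47), so λ ≡ 15·1 ≡ 15.
  x = λ² - 45 - 45 = 225 - 90 ≡ 41; y = λ·(45 - 41) - 24 ≡ 36. → (41, 36)

(41, 36)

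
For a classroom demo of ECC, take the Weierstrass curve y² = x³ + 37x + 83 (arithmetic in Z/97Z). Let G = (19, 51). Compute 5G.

Double-and-add on 5 = (101)₂. Start with G = (19, 51) for the leading 1-bit.
double: tangent at (19, 51): λ = (3·19² + 37)/(2·51) ≡ 53/5. 5⁻¹ ≡ 39 (mod 97), so λ ≡ 53·39 ≡ 30.
  x = λ² - 19 - 19 = 900 - 38 ≡ 86; y = λ·(19 - 86) - 51 ≡ 73. → (86, 73)
double: tangent at (86, 73): λ = (3·86² + 37)/(2·73) ≡ 12/49. 49⁻¹ ≡ 2 (mod 97), so λ ≡ 12·2 ≡ 24.
  x = λ² - 86 - 86 = 576 - 172 ≡ 16; y = λ·(86 - 16) - 73 ≡ 55. → (16, 55)
add G: (16, 55) + (19, 51). λ = (51 - 55)/(19 - 16) ≡ 93/3 mod 97. 3⁻¹ ≡ 65 (mod 97), so λ ≡ 31.
  x = λ² - 16 - 19 = 961 - 35 ≡ 53; y = λ·(16 - 53) - 55 ≡ 59. → (53, 59)

(53, 59)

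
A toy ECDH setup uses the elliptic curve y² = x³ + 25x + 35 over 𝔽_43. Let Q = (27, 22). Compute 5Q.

(37, 20)

Repeated addition: build up to 5Q.
2Q: tangent at (27, 22): λ = (3·27² + 25)/(2·22) ≡ 19/1. 1⁻¹ ≡ 1 (mod 43) since 1·1 = 1 ≡ 1, so λ ≡ 19·1 ≡ 19.
  x = λ² - 27 - 27 = 361 - 54 ≡ 6; y = λ·(27 - 6) - 22 ≡ 33. → (6, 33)
3Q: (6, 33) + (27, 22). λ = (22 - 33)/(27 - 6) ≡ 32/21 mod 43. 21⁻¹ ≡ 41 (mod 43) since 21·41 = 861 ≡ 1, so λ ≡ 22.
  x = λ² - 6 - 27 = 484 - 33 ≡ 21; y = λ·(6 - 21) - 33 ≡ 24. → (21, 24)
4Q: (21, 24) + (27, 22). λ = (22 - 24)/(27 - 21) ≡ 41/6 mod 43. 6⁻¹ ≡ 36 (mod 43) since 6·36 = 216 ≡ 1, so λ ≡ 14.
  x = λ² - 21 - 27 = 196 - 48 ≡ 19; y = λ·(21 - 19) - 24 ≡ 4. → (19, 4)
5Q: (19, 4) + (27, 22). λ = (22 - 4)/(27 - 19) ≡ 18/8 mod 43. 8⁻¹ ≡ 27 (mod 43), so λ ≡ 13.
  x = λ² - 19 - 27 = 169 - 46 ≡ 37; y = λ·(19 - 37) - 4 ≡ 20. → (37, 20)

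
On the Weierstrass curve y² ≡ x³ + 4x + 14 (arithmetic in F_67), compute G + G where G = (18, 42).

tangent at (18, 42): λ = (3·18² + 4)/(2·42) ≡ 38/17. 17⁻¹ ≡ 4 (mod 67), so λ ≡ 38·4 ≡ 18.
  x = λ² - 18 - 18 = 324 - 36 ≡ 20; y = λ·(18 - 20) - 42 ≡ 56. → (20, 56)

(20, 56)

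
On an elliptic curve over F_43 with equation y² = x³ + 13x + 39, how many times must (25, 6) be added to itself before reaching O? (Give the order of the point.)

8

2P: tangent at (25, 6): λ = (3·25² + 13)/(2·6) ≡ 39/12. 12⁻¹ ≡ 18 (mod 43) since 12·18 = 216 ≡ 1, so λ ≡ 39·18 ≡ 14.
  x = λ² - 25 - 25 = 196 - 50 ≡ 17; y = λ·(25 - 17) - 6 ≡ 20. → (17, 20)
3P: (17, 20) + (25, 6). λ = (6 - 20)/(25 - 17) ≡ 29/8 mod 43. 8⁻¹ ≡ 27 (mod 43), so λ ≡ 9.
  x = λ² - 17 - 25 = 81 - 42 ≡ 39; y = λ·(17 - 39) - 20 ≡ 40. → (39, 40)
4P: (39, 40) + (25, 6). λ = (6 - 40)/(25 - 39) ≡ 9/29 mod 43. 29⁻¹ ≡ 3 (mod 43), so λ ≡ 27.
  x = λ² - 39 - 25 = 729 - 64 ≡ 20; y = λ·(39 - 20) - 40 ≡ 0. → (20, 0)
5P: (20, 0) + (25, 6). λ = (6 - 0)/(25 - 20) ≡ 6/5 mod 43. 5⁻¹ ≡ 26 (mod 43) since 5·26 = 130 ≡ 1, so λ ≡ 27.
  x = λ² - 20 - 25 = 729 - 45 ≡ 39; y = λ·(20 - 39) - 0 ≡ 3. → (39, 3)
6P: (39, 3) + (25, 6). λ = (6 - 3)/(25 - 39) ≡ 3/29 mod 43. 29⁻¹ ≡ 3 (mod 43) since 29·3 = 87 ≡ 1, so λ ≡ 9.
  x = λ² - 39 - 25 = 81 - 64 ≡ 17; y = λ·(39 - 17) - 3 ≡ 23. → (17, 23)
7P: (17, 23) + (25, 6). λ = (6 - 23)/(25 - 17) ≡ 26/8 mod 43. 8⁻¹ ≡ 27 (mod 43), so λ ≡ 14.
  x = λ² - 17 - 25 = 196 - 42 ≡ 25; y = λ·(17 - 25) - 23 ≡ 37. → (25, 37)
8P: (25, 37) + (25, 6): same x and y₁ ≡ -y₂, so the sum is O.
8P = O, so the order is 8.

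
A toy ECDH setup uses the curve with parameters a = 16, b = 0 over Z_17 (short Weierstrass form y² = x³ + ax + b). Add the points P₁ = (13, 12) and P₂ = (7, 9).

(13, 12) + (7, 9). λ = (9 - 12)/(7 - 13) ≡ 14/11 mod 17. 11⁻¹ ≡ 14 (mod 17), so λ ≡ 9.
  x = λ² - 13 - 7 = 81 - 20 ≡ 10; y = λ·(13 - 10) - 12 ≡ 15. → (10, 15)

(10, 15)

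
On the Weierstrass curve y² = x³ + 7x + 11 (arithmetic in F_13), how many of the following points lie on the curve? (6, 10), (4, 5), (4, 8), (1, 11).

(6, 10): 10² ≡ 9, rhs ≡ 9 → on.
(4, 5): 5² ≡ 12, rhs ≡ 12 → on.
(4, 8): 8² ≡ 12, rhs ≡ 12 → on.
(1, 11): 11² ≡ 4, rhs ≡ 6 → off.

3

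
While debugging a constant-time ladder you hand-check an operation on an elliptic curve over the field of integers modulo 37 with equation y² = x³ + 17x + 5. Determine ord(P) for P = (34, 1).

2P: tangent at (34, 1): λ = (3·34² + 17)/(2·1) ≡ 7/2. 2⁻¹ ≡ 19 (mod 37), so λ ≡ 7·19 ≡ 22.
  x = λ² - 34 - 34 = 484 - 68 ≡ 9; y = λ·(34 - 9) - 1 ≡ 31. → (9, 31)
3P: (9, 31) + (34, 1). λ = (1 - 31)/(34 - 9) ≡ 7/25 mod 37. 25⁻¹ ≡ 3 (mod 37) since 25·3 = 75 ≡ 1, so λ ≡ 21.
  x = λ² - 9 - 34 = 441 - 43 ≡ 28; y = λ·(9 - 28) - 31 ≡ 14. → (28, 14)
4P: (28, 14) + (34, 1). λ = (1 - 14)/(34 - 28) ≡ 24/6 mod 37. 6⁻¹ ≡ 31 (mod 37) since 6·31 = 186 ≡ 1, so λ ≡ 4.
  x = λ² - 28 - 34 = 16 - 62 ≡ 28; y = λ·(28 - 28) - 14 ≡ 23. → (28, 23)
5P: (28, 23) + (34, 1). λ = (1 - 23)/(34 - 28) ≡ 15/6 mod 37. 6⁻¹ ≡ 31 (mod 37), so λ ≡ 21.
  x = λ² - 28 - 34 = 441 - 62 ≡ 9; y = λ·(28 - 9) - 23 ≡ 6. → (9, 6)
6P: (9, 6) + (34, 1). λ = (1 - 6)/(34 - 9) ≡ 32/25 mod 37. 25⁻¹ ≡ 3 (mod 37) since 25·3 = 75 ≡ 1, so λ ≡ 22.
  x = λ² - 9 - 34 = 484 - 43 ≡ 34; y = λ·(9 - 34) - 6 ≡ 36. → (34, 36)
7P: (34, 36) + (34, 1): same x and y₁ ≡ -y₂, so the sum is O.
7P = O, so the order is 7.

7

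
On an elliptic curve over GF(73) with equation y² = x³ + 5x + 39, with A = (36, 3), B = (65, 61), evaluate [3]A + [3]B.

First 3A:
Repeated addition: build up to 3A.
2A: tangent at (36, 3): λ = (3·36² + 5)/(2·3) ≡ 24/6. 6⁻¹ ≡ 61 (mod 73) since 6·61 = 366 ≡ 1, so λ ≡ 24·61 ≡ 4.
  x = λ² - 36 - 36 = 16 - 72 ≡ 17; y = λ·(36 - 17) - 3 ≡ 0. → (17, 0)
3A: (17, 0) + (36, 3). λ = (3 - 0)/(36 - 17) ≡ 3/19 mod 73. 19⁻¹ ≡ 50 (mod 73), so λ ≡ 4.
  x = λ² - 17 - 36 = 16 - 53 ≡ 36; y = λ·(17 - 36) - 0 ≡ 70. → (36, 70)
3A = (36, 70).
Next 3B:
Repeated addition: build up to 3B.
2B: tangent at (65, 61): λ = (3·65² + 5)/(2·61) ≡ 51/49. 49⁻¹ ≡ 3 (mod 73) since 49·3 = 147 ≡ 1, so λ ≡ 51·3 ≡ 7.
  x = λ² - 65 - 65 = 49 - 130 ≡ 65; y = λ·(65 - 65) - 61 ≡ 12. → (65, 12)
3B: (65, 12) + (65, 61): same x and y₁ ≡ -y₂, so the sum is the point at infinity.
3B = the point at infinity.
Finally 3A + 3B:
(36, 70) + the point at infinity = (36, 70) (identity).

(36, 70)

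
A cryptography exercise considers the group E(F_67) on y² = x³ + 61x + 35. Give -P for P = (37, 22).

-(37, 22) = (37, -22 mod 67) = (37, 45).

(37, 45)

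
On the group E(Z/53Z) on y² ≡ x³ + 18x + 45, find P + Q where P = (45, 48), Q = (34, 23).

(51, 1)

(45, 48) + (34, 23). λ = (23 - 48)/(34 - 45) ≡ 28/42 mod 53. 42⁻¹ ≡ 24 (mod 53), so λ ≡ 36.
  x = λ² - 45 - 34 = 1296 - 79 ≡ 51; y = λ·(45 - 51) - 48 ≡ 1. → (51, 1)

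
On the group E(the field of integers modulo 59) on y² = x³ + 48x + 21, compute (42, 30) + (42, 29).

O

The two points share x = 42 and their y-coordinates satisfy 30 + 29 ≡ 0 (mod 59), so they are inverses. Their sum is O.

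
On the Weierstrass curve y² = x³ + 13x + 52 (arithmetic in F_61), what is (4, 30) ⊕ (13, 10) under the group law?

(3, 22)

(4, 30) + (13, 10). λ = (10 - 30)/(13 - 4) ≡ 41/9 mod 61. 9⁻¹ ≡ 34 (mod 61) since 9·34 = 306 ≡ 1, so λ ≡ 52.
  x = λ² - 4 - 13 = 2704 - 17 ≡ 3; y = λ·(4 - 3) - 30 ≡ 22. → (3, 22)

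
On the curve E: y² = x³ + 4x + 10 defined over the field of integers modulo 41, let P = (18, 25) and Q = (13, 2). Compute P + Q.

(0, 25)

(18, 25) + (13, 2). λ = (2 - 25)/(13 - 18) ≡ 18/36 mod 41. 36⁻¹ ≡ 8 (mod 41), so λ ≡ 21.
  x = λ² - 18 - 13 = 441 - 31 ≡ 0; y = λ·(18 - 0) - 25 ≡ 25. → (0, 25)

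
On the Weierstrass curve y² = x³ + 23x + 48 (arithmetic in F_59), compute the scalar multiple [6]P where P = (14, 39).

(43, 56)

Double-and-add on 6 = (110)₂. Start with P = (14, 39) for the leading 1-bit.
double: tangent at (14, 39): λ = (3·14² + 23)/(2·39) ≡ 21/19. 19⁻¹ ≡ 28 (mod 59), so λ ≡ 21·28 ≡ 57.
  x = λ² - 14 - 14 = 3249 - 28 ≡ 35; y = λ·(14 - 35) - 39 ≡ 3. → (35, 3)
add P: (35, 3) + (14, 39). λ = (39 - 3)/(14 - 35) ≡ 36/38 mod 59. 38⁻¹ ≡ 14 (mod 59), so λ ≡ 32.
  x = λ² - 35 - 14 = 1024 - 49 ≡ 31; y = λ·(35 - 31) - 3 ≡ 7. → (31, 7)
double: tangent at (31, 7): λ = (3·31² + 23)/(2·7) ≡ 15/14. 14⁻¹ ≡ 38 (mod 59) since 14·38 = 532 ≡ 1, so λ ≡ 15·38 ≡ 39.
  x = λ² - 31 - 31 = 1521 - 62 ≡ 43; y = λ·(31 - 43) - 7 ≡ 56. → (43, 56)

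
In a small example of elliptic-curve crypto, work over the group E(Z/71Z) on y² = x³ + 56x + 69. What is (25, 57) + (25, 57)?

(39, 21)

tangent at (25, 57): λ = (3·25² + 56)/(2·57) ≡ 14/43. 43⁻¹ ≡ 38 (mod 71) since 43·38 = 1634 ≡ 1, so λ ≡ 14·38 ≡ 35.
  x = λ² - 25 - 25 = 1225 - 50 ≡ 39; y = λ·(25 - 39) - 57 ≡ 21. → (39, 21)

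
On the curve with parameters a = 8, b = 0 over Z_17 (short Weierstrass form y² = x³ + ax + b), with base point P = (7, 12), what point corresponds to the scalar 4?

Double-and-add on 4 = (100)₂. Start with P = (7, 12) for the leading 1-bit.
double: tangent at (7, 12): λ = (3·7² + 8)/(2·12) ≡ 2/7. 7⁻¹ ≡ 5 (mod 17), so λ ≡ 2·5 ≡ 10.
  x = λ² - 7 - 7 = 100 - 14 ≡ 1; y = λ·(7 - 1) - 12 ≡ 14. → (1, 14)
double: tangent at (1, 14): λ = (3·1² + 8)/(2·14) ≡ 11/11. 11⁻¹ ≡ 14 (mod 17) since 11·14 = 154 ≡ 1, so λ ≡ 11·14 ≡ 1.
  x = λ² - 1 - 1 = 1 - 2 ≡ 16; y = λ·(1 - 16) - 14 ≡ 5. → (16, 5)

(16, 5)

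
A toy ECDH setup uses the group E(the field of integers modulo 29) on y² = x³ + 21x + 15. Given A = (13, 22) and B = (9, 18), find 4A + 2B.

First 4A:
Repeated addition: build up to 4A.
2A: tangent at (13, 22): λ = (3·13² + 21)/(2·22) ≡ 6/15. 15⁻¹ ≡ 2 (mod 29), so λ ≡ 6·2 ≡ 12.
  x = λ² - 13 - 13 = 144 - 26 ≡ 2; y = λ·(13 - 2) - 22 ≡ 23. → (2, 23)
3A: (2, 23) + (13, 22). λ = (22 - 23)/(13 - 2) ≡ 28/11 mod 29. 11⁻¹ ≡ 8 (mod 29), so λ ≡ 21.
  x = λ² - 2 - 13 = 441 - 15 ≡ 20; y = λ·(2 - 20) - 23 ≡ 5. → (20, 5)
4A: (20, 5) + (13, 22). λ = (22 - 5)/(13 - 20) ≡ 17/22 mod 29. 22⁻¹ ≡ 4 (mod 29) since 22·4 = 88 ≡ 1, so λ ≡ 10.
  x = λ² - 20 - 13 = 100 - 33 ≡ 9; y = λ·(20 - 9) - 5 ≡ 18. → (9, 18)
4A = (9, 18).
Next 2B:
Repeated addition: build up to 2B.
2B: tangent at (9, 18): λ = (3·9² + 21)/(2·18) ≡ 3/7. 7⁻¹ ≡ 25 (mod 29), so λ ≡ 3·25 ≡ 17.
  x = λ² - 9 - 9 = 289 - 18 ≡ 10; y = λ·(9 - 10) - 18 ≡ 23. → (10, 23)
2B = (10, 23).
Finally 4A + 2B:
(9, 18) + (10, 23). λ = (23 - 18)/(10 - 9) ≡ 5/1 mod 29. 1⁻¹ ≡ 1 (mod 29), so λ ≡ 5.
  x = λ² - 9 - 10 = 25 - 19 ≡ 6; y = λ·(9 - 6) - 18 ≡ 26. → (6, 26)

(6, 26)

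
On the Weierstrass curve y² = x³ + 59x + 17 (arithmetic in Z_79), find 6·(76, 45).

Write P = (76, 45).
Double-and-add on 6 = (110)₂. Start with P = (76, 45) for the leading 1-bit.
double: tangent at (76, 45): λ = (3·76² + 59)/(2·45) ≡ 7/11. 11⁻¹ ≡ 36 (mod 79) since 11·36 = 396 ≡ 1, so λ ≡ 7·36 ≡ 15.
  x = λ² - 76 - 76 = 225 - 152 ≡ 73; y = λ·(76 - 73) - 45 ≡ 0. → (73, 0)
add P: (73, 0) + (76, 45). λ = (45 - 0)/(76 - 73) ≡ 45/3 mod 79. 3⁻¹ ≡ 53 (mod 79), so λ ≡ 15.
  x = λ² - 73 - 76 = 225 - 149 ≡ 76; y = λ·(73 - 76) - 0 ≡ 34. → (76, 34)
double: tangent at (76, 34): λ = (3·76² + 59)/(2·34) ≡ 7/68. 68⁻¹ ≡ 43 (mod 79) since 68·43 = 2924 ≡ 1, so λ ≡ 7·43 ≡ 64.
  x = λ² - 76 - 76 = 4096 - 152 ≡ 73; y = λ·(76 - 73) - 34 ≡ 0. → (73, 0)

(73, 0)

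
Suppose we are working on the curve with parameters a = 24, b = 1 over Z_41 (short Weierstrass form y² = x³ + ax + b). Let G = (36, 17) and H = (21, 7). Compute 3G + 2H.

(21, 34)

First 3G:
Repeated addition: build up to 3G.
2G: tangent at (36, 17): λ = (3·36² + 24)/(2·17) ≡ 17/34. 34⁻¹ ≡ 35 (mod 41), so λ ≡ 17·35 ≡ 21.
  x = λ² - 36 - 36 = 441 - 72 ≡ 0; y = λ·(36 - 0) - 17 ≡ 1. → (0, 1)
3G: (0, 1) + (36, 17). λ = (17 - 1)/(36 - 0) ≡ 16/36 mod 41. 36⁻¹ ≡ 8 (mod 41), so λ ≡ 5.
  x = λ² - 0 - 36 = 25 - 36 ≡ 30; y = λ·(0 - 30) - 1 ≡ 13. → (30, 13)
3G = (30, 13).
Next 2H:
Repeated addition: build up to 2H.
2H: tangent at (21, 7): λ = (3·21² + 24)/(2·7) ≡ 35/14. 14⁻¹ ≡ 3 (mod 41), so λ ≡ 35·3 ≡ 23.
  x = λ² - 21 - 21 = 529 - 42 ≡ 36; y = λ·(21 - 36) - 7 ≡ 17. → (36, 17)
2H = (36, 17).
Finally 3G + 2H:
(30, 13) + (36, 17). λ = (17 - 13)/(36 - 30) ≡ 4/6 mod 41. 6⁻¹ ≡ 7 (mod 41), so λ ≡ 28.
  x = λ² - 30 - 36 = 784 - 66 ≡ 21; y = λ·(30 - 21) - 13 ≡ 34. → (21, 34)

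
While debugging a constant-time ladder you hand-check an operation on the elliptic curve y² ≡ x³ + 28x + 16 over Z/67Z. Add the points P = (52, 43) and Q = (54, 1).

(0, 4)

(52, 43) + (54, 1). λ = (1 - 43)/(54 - 52) ≡ 25/2 mod 67. 2⁻¹ ≡ 34 (mod 67) since 2·34 = 68 ≡ 1, so λ ≡ 46.
  x = λ² - 52 - 54 = 2116 - 106 ≡ 0; y = λ·(52 - 0) - 43 ≡ 4. → (0, 4)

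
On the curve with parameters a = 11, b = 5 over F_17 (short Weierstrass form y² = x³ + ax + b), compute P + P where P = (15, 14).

(5, 10)

tangent at (15, 14): λ = (3·15² + 11)/(2·14) ≡ 6/11. 11⁻¹ ≡ 14 (mod 17) since 11·14 = 154 ≡ 1, so λ ≡ 6·14 ≡ 16.
  x = λ² - 15 - 15 = 256 - 30 ≡ 5; y = λ·(15 - 5) - 14 ≡ 10. → (5, 10)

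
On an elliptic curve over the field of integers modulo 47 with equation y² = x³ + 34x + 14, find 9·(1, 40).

O

Write Q = (1, 40).
Double-and-add on 9 = (1001)₂. Start with Q = (1, 40) for the leading 1-bit.
double: tangent at (1, 40): λ = (3·1² + 34)/(2·40) ≡ 37/33. 33⁻¹ ≡ 10 (mod 47) since 33·10 = 330 ≡ 1, so λ ≡ 37·10 ≡ 41.
  x = λ² - 1 - 1 = 1681 - 2 ≡ 34; y = λ·(1 - 34) - 40 ≡ 17. → (34, 17)
double: tangent at (34, 17): λ = (3·34² + 34)/(2·17) ≡ 24/34. 34⁻¹ ≡ 18 (mod 47), so λ ≡ 24·18 ≡ 9.
  x = λ² - 34 - 34 = 81 - 68 ≡ 13; y = λ·(34 - 13) - 17 ≡ 31. → (13, 31)
double: tangent at (13, 31): λ = (3·13² + 34)/(2·31) ≡ 24/15. 15⁻¹ ≡ 22 (mod 47) since 15·22 = 330 ≡ 1, so λ ≡ 24·22 ≡ 11.
  x = λ² - 13 - 13 = 121 - 26 ≡ 1; y = λ·(13 - 1) - 31 ≡ 7. → (1, 7)
add Q: (1, 7) + (1, 40): same x and y₁ ≡ -y₂, so the sum is O.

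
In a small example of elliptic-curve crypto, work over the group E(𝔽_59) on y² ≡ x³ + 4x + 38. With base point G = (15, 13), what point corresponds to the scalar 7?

Double-and-add on 7 = (111)₂. Start with G = (15, 13) for the leading 1-bit.
double: tangent at (15, 13): λ = (3·15² + 4)/(2·13) ≡ 30/26. 26⁻¹ ≡ 25 (mod 59), so λ ≡ 30·25 ≡ 42.
  x = λ² - 15 - 15 = 1764 - 30 ≡ 23; y = λ·(15 - 23) - 13 ≡ 5. → (23, 5)
add G: (23, 5) + (15, 13). λ = (13 - 5)/(15 - 23) ≡ 8/51 mod 59. 51⁻¹ ≡ 22 (mod 59) since 51·22 = 1122 ≡ 1, so λ ≡ 58.
  x = λ² - 23 - 15 = 3364 - 38 ≡ 22; y = λ·(23 - 22) - 5 ≡ 53. → (22, 53)
double: tangent at (22, 53): λ = (3·22² + 4)/(2·53) ≡ 40/47. 47⁻¹ ≡ 54 (mod 59), so λ ≡ 40·54 ≡ 36.
  x = λ² - 22 - 22 = 1296 - 44 ≡ 13; y = λ·(22 - 13) - 53 ≡ 35. → (13, 35)
add G: (13, 35) + (15, 13). λ = (13 - 35)/(15 - 13) ≡ 37/2 mod 59. 2⁻¹ ≡ 30 (mod 59) since 2·30 = 60 ≡ 1, so λ ≡ 48.
  x = λ² - 13 - 15 = 2304 - 28 ≡ 34; y = λ·(13 - 34) - 35 ≡ 19. → (34, 19)

(34, 19)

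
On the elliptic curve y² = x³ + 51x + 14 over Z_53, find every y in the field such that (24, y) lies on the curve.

x³ + 51x + 14 = 15062 ≡ 10 (mod 53).
Square roots of 10 mod 53: 13 and 40 (since 13² = 169 ≡ 10).

13, 40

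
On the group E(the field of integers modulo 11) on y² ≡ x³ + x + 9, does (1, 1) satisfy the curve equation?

y² = 1² ≡ 1; x³ + 1x + 9 = 11 ≡ 0 (mod 11). 1 ≠ 0.

no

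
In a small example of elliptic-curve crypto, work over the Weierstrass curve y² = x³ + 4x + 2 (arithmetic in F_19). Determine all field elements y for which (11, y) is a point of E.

x³ + 4x + 2 = 1377 ≡ 9 (mod 19).
Square roots of 9 mod 19: 3 and 16 (since 3² = 9 ≡ 9).

3, 16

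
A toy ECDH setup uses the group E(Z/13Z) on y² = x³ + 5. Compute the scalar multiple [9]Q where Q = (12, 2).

Repeated addition: build up to 9Q.
2Q: tangent at (12, 2): λ = (3·12² + 0)/(2·2) ≡ 3/4. 4⁻¹ ≡ 10 (mod 13), so λ ≡ 3·10 ≡ 4.
  x = λ² - 12 - 12 = 16 - 24 ≡ 5; y = λ·(12 - 5) - 2 ≡ 0. → (5, 0)
3Q: (5, 0) + (12, 2). λ = (2 - 0)/(12 - 5) ≡ 2/7 mod 13. 7⁻¹ ≡ 2 (mod 13) since 7·2 = 14 ≡ 1, so λ ≡ 4.
  x = λ² - 5 - 12 = 16 - 17 ≡ 12; y = λ·(5 - 12) - 0 ≡ 11. → (12, 11)
4Q: (12, 11) + (12, 2): same x and y₁ ≡ -y₂, so the sum is 𝒪.
5Q: 𝒪 + (12, 2) = (12, 2) (identity).
6Q: tangent at (12, 2): λ = (3·12² + 0)/(2·2) ≡ 3/4. 4⁻¹ ≡ 10 (mod 13), so λ ≡ 3·10 ≡ 4.
  x = λ² - 12 - 12 = 16 - 24 ≡ 5; y = λ·(12 - 5) - 2 ≡ 0. → (5, 0)
7Q: (5, 0) + (12, 2). λ = (2 - 0)/(12 - 5) ≡ 2/7 mod 13. 7⁻¹ ≡ 2 (mod 13), so λ ≡ 4.
  x = λ² - 5 - 12 = 16 - 17 ≡ 12; y = λ·(5 - 12) - 0 ≡ 11. → (12, 11)
8Q: (12, 11) + (12, 2): same x and y₁ ≡ -y₂, so the sum is 𝒪.
9Q: 𝒪 + (12, 2) = (12, 2) (identity).

(12, 2)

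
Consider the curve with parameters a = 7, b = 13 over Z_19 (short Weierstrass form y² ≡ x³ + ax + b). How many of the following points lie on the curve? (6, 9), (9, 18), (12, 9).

(6, 9): 9² ≡ 5, rhs ≡ 5 → on.
(9, 18): 18² ≡ 1, rhs ≡ 7 → off.
(12, 9): 9² ≡ 5, rhs ≡ 1 → off.

1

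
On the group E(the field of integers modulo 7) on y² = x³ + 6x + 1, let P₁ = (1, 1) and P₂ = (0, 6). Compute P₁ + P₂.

(1, 1) + (0, 6). λ = (6 - 1)/(0 - 1) ≡ 5/6 mod 7. 6⁻¹ ≡ 6 (mod 7) since 6·6 = 36 ≡ 1, so λ ≡ 2.
  x = λ² - 1 - 0 = 4 - 1 ≡ 3; y = λ·(1 - 3) - 1 ≡ 2. → (3, 2)

(3, 2)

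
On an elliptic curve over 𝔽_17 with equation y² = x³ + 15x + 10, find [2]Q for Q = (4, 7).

tangent at (4, 7): λ = (3·4² + 15)/(2·7) ≡ 12/14. 14⁻¹ ≡ 11 (mod 17), so λ ≡ 12·11 ≡ 13.
  x = λ² - 4 - 4 = 169 - 8 ≡ 8; y = λ·(4 - 8) - 7 ≡ 9. → (8, 9)

(8, 9)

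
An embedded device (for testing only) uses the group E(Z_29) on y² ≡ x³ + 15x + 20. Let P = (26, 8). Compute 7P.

(3, 18)

Double-and-add on 7 = (111)₂. Start with P = (26, 8) for the leading 1-bit.
double: tangent at (26, 8): λ = (3·26² + 15)/(2·8) ≡ 13/16. 16⁻¹ ≡ 20 (mod 29), so λ ≡ 13·20 ≡ 28.
  x = λ² - 26 - 26 = 784 - 52 ≡ 7; y = λ·(26 - 7) - 8 ≡ 2. → (7, 2)
add P: (7, 2) + (26, 8). λ = (8 - 2)/(26 - 7) ≡ 6/19 mod 29. 19⁻¹ ≡ 26 (mod 29), so λ ≡ 11.
  x = λ² - 7 - 26 = 121 - 33 ≡ 1; y = λ·(7 - 1) - 2 ≡ 6. → (1, 6)
double: tangent at (1, 6): λ = (3·1² + 15)/(2·6) ≡ 18/12. 12⁻¹ ≡ 17 (mod 29) since 12·17 = 204 ≡ 1, so λ ≡ 18·17 ≡ 16.
  x = λ² - 1 - 1 = 256 - 2 ≡ 22; y = λ·(1 - 22) - 6 ≡ 6. → (22, 6)
add P: (22, 6) + (26, 8). λ = (8 - 6)/(26 - 22) ≡ 2/4 mod 29. 4⁻¹ ≡ 22 (mod 29), so λ ≡ 15.
  x = λ² - 22 - 26 = 225 - 48 ≡ 3; y = λ·(22 - 3) - 6 ≡ 18. → (3, 18)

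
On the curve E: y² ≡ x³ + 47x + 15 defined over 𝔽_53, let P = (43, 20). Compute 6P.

Double-and-add on 6 = (110)₂. Start with P = (43, 20) for the leading 1-bit.
double: tangent at (43, 20): λ = (3·43² + 47)/(2·20) ≡ 29/40. 40⁻¹ ≡ 4 (mod 53) since 40·4 = 160 ≡ 1, so λ ≡ 29·4 ≡ 10.
  x = λ² - 43 - 43 = 100 - 86 ≡ 14; y = λ·(43 - 14) - 20 ≡ 5. → (14, 5)
add P: (14, 5) + (43, 20). λ = (20 - 5)/(43 - 14) ≡ 15/29 mod 53. 29⁻¹ ≡ 11 (mod 53) since 29·11 = 319 ≡ 1, so λ ≡ 6.
  x = λ² - 14 - 43 = 36 - 57 ≡ 32; y = λ·(14 - 32) - 5 ≡ 46. → (32, 46)
double: tangent at (32, 46): λ = (3·32² + 47)/(2·46) ≡ 45/39. 39⁻¹ ≡ 34 (mod 53) since 39·34 = 1326 ≡ 1, so λ ≡ 45·34 ≡ 46.
  x = λ² - 32 - 32 = 2116 - 64 ≡ 38; y = λ·(32 - 38) - 46 ≡ 49. → (38, 49)

(38, 49)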